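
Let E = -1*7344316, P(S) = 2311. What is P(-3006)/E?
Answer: -2311/7344316 ≈ -0.00031467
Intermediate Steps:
E = -7344316
P(-3006)/E = 2311/(-7344316) = 2311*(-1/7344316) = -2311/7344316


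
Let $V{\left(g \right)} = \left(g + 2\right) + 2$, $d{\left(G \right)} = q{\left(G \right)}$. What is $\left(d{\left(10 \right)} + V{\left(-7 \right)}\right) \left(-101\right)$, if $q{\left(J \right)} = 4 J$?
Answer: $-3737$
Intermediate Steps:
$d{\left(G \right)} = 4 G$
$V{\left(g \right)} = 4 + g$ ($V{\left(g \right)} = \left(2 + g\right) + 2 = 4 + g$)
$\left(d{\left(10 \right)} + V{\left(-7 \right)}\right) \left(-101\right) = \left(4 \cdot 10 + \left(4 - 7\right)\right) \left(-101\right) = \left(40 - 3\right) \left(-101\right) = 37 \left(-101\right) = -3737$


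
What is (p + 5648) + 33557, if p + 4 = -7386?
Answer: 31815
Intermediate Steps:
p = -7390 (p = -4 - 7386 = -7390)
(p + 5648) + 33557 = (-7390 + 5648) + 33557 = -1742 + 33557 = 31815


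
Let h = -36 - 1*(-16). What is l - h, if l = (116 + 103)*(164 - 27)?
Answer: 30023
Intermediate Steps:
l = 30003 (l = 219*137 = 30003)
h = -20 (h = -36 + 16 = -20)
l - h = 30003 - 1*(-20) = 30003 + 20 = 30023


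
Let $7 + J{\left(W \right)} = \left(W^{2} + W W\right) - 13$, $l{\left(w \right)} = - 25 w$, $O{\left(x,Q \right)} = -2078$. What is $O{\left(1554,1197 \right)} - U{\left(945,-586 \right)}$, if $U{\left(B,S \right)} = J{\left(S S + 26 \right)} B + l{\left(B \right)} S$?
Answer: $-222904100286188$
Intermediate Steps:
$J{\left(W \right)} = -20 + 2 W^{2}$ ($J{\left(W \right)} = -7 - \left(13 - W^{2} - W W\right) = -7 + \left(\left(W^{2} + W^{2}\right) - 13\right) = -7 + \left(2 W^{2} - 13\right) = -7 + \left(-13 + 2 W^{2}\right) = -20 + 2 W^{2}$)
$U{\left(B,S \right)} = B \left(-20 + 2 \left(26 + S^{2}\right)^{2}\right) - 25 B S$ ($U{\left(B,S \right)} = \left(-20 + 2 \left(S S + 26\right)^{2}\right) B + - 25 B S = \left(-20 + 2 \left(S^{2} + 26\right)^{2}\right) B - 25 B S = \left(-20 + 2 \left(26 + S^{2}\right)^{2}\right) B - 25 B S = B \left(-20 + 2 \left(26 + S^{2}\right)^{2}\right) - 25 B S$)
$O{\left(1554,1197 \right)} - U{\left(945,-586 \right)} = -2078 - 945 \left(-20 - -14650 + 2 \left(26 + \left(-586\right)^{2}\right)^{2}\right) = -2078 - 945 \left(-20 + 14650 + 2 \left(26 + 343396\right)^{2}\right) = -2078 - 945 \left(-20 + 14650 + 2 \cdot 343422^{2}\right) = -2078 - 945 \left(-20 + 14650 + 2 \cdot 117938670084\right) = -2078 - 945 \left(-20 + 14650 + 235877340168\right) = -2078 - 945 \cdot 235877354798 = -2078 - 222904100284110 = -222904100286188$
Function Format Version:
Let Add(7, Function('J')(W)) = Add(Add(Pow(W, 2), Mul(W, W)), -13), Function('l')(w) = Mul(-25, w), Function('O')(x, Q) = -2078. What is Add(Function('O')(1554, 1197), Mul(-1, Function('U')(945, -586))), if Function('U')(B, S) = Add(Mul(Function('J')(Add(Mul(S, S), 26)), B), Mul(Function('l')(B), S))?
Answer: -222904100286188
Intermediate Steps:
Function('J')(W) = Add(-20, Mul(2, Pow(W, 2))) (Function('J')(W) = Add(-7, Add(Add(Pow(W, 2), Mul(W, W)), -13)) = Add(-7, Add(Add(Pow(W, 2), Pow(W, 2)), -13)) = Add(-7, Add(Mul(2, Pow(W, 2)), -13)) = Add(-7, Add(-13, Mul(2, Pow(W, 2)))) = Add(-20, Mul(2, Pow(W, 2))))
Function('U')(B, S) = Add(Mul(B, Add(-20, Mul(2, Pow(Add(26, Pow(S, 2)), 2)))), Mul(-25, B, S)) (Function('U')(B, S) = Add(Mul(Add(-20, Mul(2, Pow(Add(Mul(S, S), 26), 2))), B), Mul(Mul(-25, B), S)) = Add(Mul(Add(-20, Mul(2, Pow(Add(Pow(S, 2), 26), 2))), B), Mul(-25, B, S)) = Add(Mul(Add(-20, Mul(2, Pow(Add(26, Pow(S, 2)), 2))), B), Mul(-25, B, S)) = Add(Mul(B, Add(-20, Mul(2, Pow(Add(26, Pow(S, 2)), 2)))), Mul(-25, B, S)))
Add(Function('O')(1554, 1197), Mul(-1, Function('U')(945, -586))) = Add(-2078, Mul(-1, Mul(945, Add(-20, Mul(-25, -586), Mul(2, Pow(Add(26, Pow(-586, 2)), 2)))))) = Add(-2078, Mul(-1, Mul(945, Add(-20, 14650, Mul(2, Pow(Add(26, 343396), 2)))))) = Add(-2078, Mul(-1, Mul(945, Add(-20, 14650, Mul(2, Pow(343422, 2)))))) = Add(-2078, Mul(-1, Mul(945, Add(-20, 14650, Mul(2, 117938670084))))) = Add(-2078, Mul(-1, Mul(945, Add(-20, 14650, 235877340168)))) = Add(-2078, Mul(-1, Mul(945, 235877354798))) = Add(-2078, Mul(-1, 222904100284110)) = Add(-2078, -222904100284110) = -222904100286188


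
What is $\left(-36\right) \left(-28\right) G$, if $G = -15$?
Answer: $-15120$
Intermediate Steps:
$\left(-36\right) \left(-28\right) G = \left(-36\right) \left(-28\right) \left(-15\right) = 1008 \left(-15\right) = -15120$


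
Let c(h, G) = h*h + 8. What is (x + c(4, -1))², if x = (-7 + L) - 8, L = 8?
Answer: 289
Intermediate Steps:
x = -7 (x = (-7 + 8) - 8 = 1 - 8 = -7)
c(h, G) = 8 + h² (c(h, G) = h² + 8 = 8 + h²)
(x + c(4, -1))² = (-7 + (8 + 4²))² = (-7 + (8 + 16))² = (-7 + 24)² = 17² = 289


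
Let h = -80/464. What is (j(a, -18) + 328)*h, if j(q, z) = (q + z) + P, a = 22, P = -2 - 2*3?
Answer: -1620/29 ≈ -55.862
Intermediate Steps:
P = -8 (P = -2 - 6 = -8)
h = -5/29 (h = -80*1/464 = -5/29 ≈ -0.17241)
j(q, z) = -8 + q + z (j(q, z) = (q + z) - 8 = -8 + q + z)
(j(a, -18) + 328)*h = ((-8 + 22 - 18) + 328)*(-5/29) = (-4 + 328)*(-5/29) = 324*(-5/29) = -1620/29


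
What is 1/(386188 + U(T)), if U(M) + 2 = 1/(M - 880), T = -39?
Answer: 919/354904933 ≈ 2.5894e-6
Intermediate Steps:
U(M) = -2 + 1/(-880 + M) (U(M) = -2 + 1/(M - 880) = -2 + 1/(-880 + M))
1/(386188 + U(T)) = 1/(386188 + (1761 - 2*(-39))/(-880 - 39)) = 1/(386188 + (1761 + 78)/(-919)) = 1/(386188 - 1/919*1839) = 1/(386188 - 1839/919) = 1/(354904933/919) = 919/354904933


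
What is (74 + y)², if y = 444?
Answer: 268324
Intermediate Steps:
(74 + y)² = (74 + 444)² = 518² = 268324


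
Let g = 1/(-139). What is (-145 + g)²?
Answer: 406264336/19321 ≈ 21027.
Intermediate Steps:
g = -1/139 ≈ -0.0071942
(-145 + g)² = (-145 - 1/139)² = (-20156/139)² = 406264336/19321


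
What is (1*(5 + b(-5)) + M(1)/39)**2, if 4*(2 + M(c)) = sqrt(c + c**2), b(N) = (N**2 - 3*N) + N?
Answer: (6232 + sqrt(2))**2/24336 ≈ 1596.6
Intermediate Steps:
b(N) = N**2 - 2*N
M(c) = -2 + sqrt(c + c**2)/4
(1*(5 + b(-5)) + M(1)/39)**2 = (1*(5 - 5*(-2 - 5)) + (-2 + sqrt(1*(1 + 1))/4)/39)**2 = (1*(5 - 5*(-7)) + (-2 + sqrt(1*2)/4)*(1/39))**2 = (1*(5 + 35) + (-2 + sqrt(2)/4)*(1/39))**2 = (1*40 + (-2/39 + sqrt(2)/156))**2 = (40 + (-2/39 + sqrt(2)/156))**2 = (1558/39 + sqrt(2)/156)**2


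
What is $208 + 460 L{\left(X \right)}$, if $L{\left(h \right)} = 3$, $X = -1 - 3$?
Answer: $1588$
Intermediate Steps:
$X = -4$
$208 + 460 L{\left(X \right)} = 208 + 460 \cdot 3 = 208 + 1380 = 1588$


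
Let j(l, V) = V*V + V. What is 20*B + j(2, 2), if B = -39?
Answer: -774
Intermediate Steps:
j(l, V) = V + V² (j(l, V) = V² + V = V + V²)
20*B + j(2, 2) = 20*(-39) + 2*(1 + 2) = -780 + 2*3 = -780 + 6 = -774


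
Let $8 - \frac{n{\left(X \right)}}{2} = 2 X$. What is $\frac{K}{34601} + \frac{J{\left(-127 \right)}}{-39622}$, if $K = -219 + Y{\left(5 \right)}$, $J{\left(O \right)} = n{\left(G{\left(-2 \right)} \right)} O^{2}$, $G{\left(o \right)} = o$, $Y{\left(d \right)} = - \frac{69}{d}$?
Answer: $- \frac{33507831744}{3427402055} \approx -9.7765$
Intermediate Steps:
$n{\left(X \right)} = 16 - 4 X$ ($n{\left(X \right)} = 16 - 2 \cdot 2 X = 16 - 4 X$)
$J{\left(O \right)} = 24 O^{2}$ ($J{\left(O \right)} = \left(16 - -8\right) O^{2} = \left(16 + 8\right) O^{2} = 24 O^{2}$)
$K = - \frac{1164}{5}$ ($K = -219 - \frac{69}{5} = - \frac{1164}{5} \approx -232.8$)
$\frac{K}{34601} + \frac{J{\left(-127 \right)}}{-39622} = - \frac{1164}{5 \cdot 34601} + \frac{24 \left(-127\right)^{2}}{-39622} = \left(- \frac{1164}{5}\right) \frac{1}{34601} + 24 \cdot 16129 \left(- \frac{1}{39622}\right) = - \frac{1164}{173005} + 387096 \left(- \frac{1}{39622}\right) = - \frac{1164}{173005} - \frac{193548}{19811} = - \frac{33507831744}{3427402055}$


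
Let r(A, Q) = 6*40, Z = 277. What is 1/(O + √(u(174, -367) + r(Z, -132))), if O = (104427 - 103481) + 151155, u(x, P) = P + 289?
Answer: 152101/23134714039 - 9*√2/23134714039 ≈ 6.5740e-6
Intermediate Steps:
r(A, Q) = 240
u(x, P) = 289 + P
O = 152101 (O = 946 + 151155 = 152101)
1/(O + √(u(174, -367) + r(Z, -132))) = 1/(152101 + √((289 - 367) + 240)) = 1/(152101 + √(-78 + 240)) = 1/(152101 + √162) = 1/(152101 + 9*√2)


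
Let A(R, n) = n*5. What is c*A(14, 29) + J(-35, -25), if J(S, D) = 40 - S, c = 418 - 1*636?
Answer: -31535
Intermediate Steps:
A(R, n) = 5*n
c = -218 (c = 418 - 636 = -218)
c*A(14, 29) + J(-35, -25) = -1090*29 + (40 - 1*(-35)) = -218*145 + (40 + 35) = -31610 + 75 = -31535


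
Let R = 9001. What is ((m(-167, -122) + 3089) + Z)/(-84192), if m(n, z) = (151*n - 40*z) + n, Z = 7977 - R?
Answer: 18439/84192 ≈ 0.21901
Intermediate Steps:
Z = -1024 (Z = 7977 - 1*9001 = 7977 - 9001 = -1024)
m(n, z) = -40*z + 152*n (m(n, z) = (-40*z + 151*n) + n = -40*z + 152*n)
((m(-167, -122) + 3089) + Z)/(-84192) = (((-40*(-122) + 152*(-167)) + 3089) - 1024)/(-84192) = (((4880 - 25384) + 3089) - 1024)*(-1/84192) = ((-20504 + 3089) - 1024)*(-1/84192) = (-17415 - 1024)*(-1/84192) = -18439*(-1/84192) = 18439/84192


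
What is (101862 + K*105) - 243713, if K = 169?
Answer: -124106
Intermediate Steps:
(101862 + K*105) - 243713 = (101862 + 169*105) - 243713 = (101862 + 17745) - 243713 = 119607 - 243713 = -124106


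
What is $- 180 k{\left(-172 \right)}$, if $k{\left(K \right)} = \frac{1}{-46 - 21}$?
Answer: $\frac{180}{67} \approx 2.6866$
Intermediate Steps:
$k{\left(K \right)} = - \frac{1}{67}$ ($k{\left(K \right)} = \frac{1}{-67} = - \frac{1}{67}$)
$- 180 k{\left(-172 \right)} = \left(-180\right) \left(- \frac{1}{67}\right) = \frac{180}{67}$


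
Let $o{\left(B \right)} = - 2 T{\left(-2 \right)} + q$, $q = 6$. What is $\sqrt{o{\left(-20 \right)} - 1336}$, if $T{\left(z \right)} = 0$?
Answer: $i \sqrt{1330} \approx 36.469 i$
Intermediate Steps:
$o{\left(B \right)} = 6$ ($o{\left(B \right)} = \left(-2\right) 0 + 6 = 0 + 6 = 6$)
$\sqrt{o{\left(-20 \right)} - 1336} = \sqrt{6 - 1336} = \sqrt{-1330} = i \sqrt{1330}$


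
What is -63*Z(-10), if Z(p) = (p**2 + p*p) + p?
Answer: -11970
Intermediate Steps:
Z(p) = p + 2*p**2 (Z(p) = (p**2 + p**2) + p = 2*p**2 + p = p + 2*p**2)
-63*Z(-10) = -(-630)*(1 + 2*(-10)) = -(-630)*(1 - 20) = -(-630)*(-19) = -63*190 = -11970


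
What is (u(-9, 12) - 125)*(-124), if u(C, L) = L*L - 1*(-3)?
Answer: -2728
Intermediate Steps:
u(C, L) = 3 + L**2 (u(C, L) = L**2 + 3 = 3 + L**2)
(u(-9, 12) - 125)*(-124) = ((3 + 12**2) - 125)*(-124) = ((3 + 144) - 125)*(-124) = (147 - 125)*(-124) = 22*(-124) = -2728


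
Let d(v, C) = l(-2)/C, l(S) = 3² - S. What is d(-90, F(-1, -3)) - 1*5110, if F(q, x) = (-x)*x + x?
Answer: -61331/12 ≈ -5110.9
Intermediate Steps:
F(q, x) = x - x² (F(q, x) = -x² + x = x - x²)
l(S) = 9 - S
d(v, C) = 11/C (d(v, C) = (9 - 1*(-2))/C = (9 + 2)/C = 11/C)
d(-90, F(-1, -3)) - 1*5110 = 11/((-3*(1 - 1*(-3)))) - 1*5110 = 11/((-3*(1 + 3))) - 5110 = 11/((-3*4)) - 5110 = 11/(-12) - 5110 = 11*(-1/12) - 5110 = -11/12 - 5110 = -61331/12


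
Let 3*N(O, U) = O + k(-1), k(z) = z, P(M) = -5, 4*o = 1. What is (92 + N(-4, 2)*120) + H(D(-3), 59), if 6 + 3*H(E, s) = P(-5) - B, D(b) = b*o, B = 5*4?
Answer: -355/3 ≈ -118.33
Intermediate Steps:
o = 1/4 (o = (1/4)*1 = 1/4 ≈ 0.25000)
B = 20
D(b) = b/4 (D(b) = b*(1/4) = b/4)
N(O, U) = -1/3 + O/3 (N(O, U) = (O - 1)/3 = (-1 + O)/3 = -1/3 + O/3)
H(E, s) = -31/3 (H(E, s) = -2 + (-5 - 1*20)/3 = -2 + (-5 - 20)/3 = -2 + (1/3)*(-25) = -2 - 25/3 = -31/3)
(92 + N(-4, 2)*120) + H(D(-3), 59) = (92 + (-1/3 + (1/3)*(-4))*120) - 31/3 = (92 + (-1/3 - 4/3)*120) - 31/3 = (92 - 5/3*120) - 31/3 = (92 - 200) - 31/3 = -108 - 31/3 = -355/3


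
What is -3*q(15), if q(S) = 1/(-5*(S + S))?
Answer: 1/50 ≈ 0.020000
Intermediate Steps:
q(S) = -1/(10*S) (q(S) = 1/(-10*S) = -1/(10*S))
-3*q(15) = -(-3)/(10*15) = -3*(-1/150) = 1/50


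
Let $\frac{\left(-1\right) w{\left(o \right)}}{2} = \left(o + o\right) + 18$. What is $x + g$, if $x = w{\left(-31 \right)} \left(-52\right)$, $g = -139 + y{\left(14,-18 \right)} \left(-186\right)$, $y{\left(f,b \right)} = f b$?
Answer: $42157$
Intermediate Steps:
$y{\left(f,b \right)} = b f$
$w{\left(o \right)} = -36 - 4 o$ ($w{\left(o \right)} = - 2 \left(\left(o + o\right) + 18\right) = - 2 \left(2 o + 18\right) = - 2 \left(18 + 2 o\right) = -36 - 4 o$)
$g = 46733$ ($g = -139 + \left(-18\right) 14 \left(-186\right) = -139 - -46872 = -139 + 46872 = 46733$)
$x = -4576$ ($x = \left(-36 - -124\right) \left(-52\right) = \left(-36 + 124\right) \left(-52\right) = 88 \left(-52\right) = -4576$)
$x + g = -4576 + 46733 = 42157$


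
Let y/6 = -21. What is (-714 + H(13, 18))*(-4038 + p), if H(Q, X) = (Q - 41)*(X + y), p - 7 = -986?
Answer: -11589270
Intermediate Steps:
y = -126 (y = 6*(-21) = -126)
p = -979 (p = 7 - 986 = -979)
H(Q, X) = (-126 + X)*(-41 + Q) (H(Q, X) = (Q - 41)*(X - 126) = (-41 + Q)*(-126 + X) = (-126 + X)*(-41 + Q))
(-714 + H(13, 18))*(-4038 + p) = (-714 + (5166 - 126*13 - 41*18 + 13*18))*(-4038 - 979) = (-714 + (5166 - 1638 - 738 + 234))*(-5017) = (-714 + 3024)*(-5017) = 2310*(-5017) = -11589270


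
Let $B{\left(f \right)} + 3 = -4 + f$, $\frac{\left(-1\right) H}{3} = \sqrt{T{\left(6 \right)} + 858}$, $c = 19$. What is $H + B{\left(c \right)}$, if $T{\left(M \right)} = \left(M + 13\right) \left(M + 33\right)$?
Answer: $12 - 3 \sqrt{1599} \approx -107.96$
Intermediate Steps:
$T{\left(M \right)} = \left(13 + M\right) \left(33 + M\right)$
$H = - 3 \sqrt{1599}$ ($H = - 3 \sqrt{\left(429 + 6^{2} + 46 \cdot 6\right) + 858} = - 3 \sqrt{\left(429 + 36 + 276\right) + 858} = - 3 \sqrt{741 + 858} = - 3 \sqrt{1599} \approx -119.96$)
$B{\left(f \right)} = -7 + f$ ($B{\left(f \right)} = -3 + \left(-4 + f\right) = -7 + f$)
$H + B{\left(c \right)} = - 3 \sqrt{1599} + \left(-7 + 19\right) = - 3 \sqrt{1599} + 12 = 12 - 3 \sqrt{1599}$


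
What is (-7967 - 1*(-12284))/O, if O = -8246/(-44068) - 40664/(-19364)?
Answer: 153493228766/81319029 ≈ 1887.5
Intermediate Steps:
O = 243957087/106666594 (O = -8246*(-1/44068) - 40664*(-1/19364) = 4123/22034 + 10166/4841 = 243957087/106666594 ≈ 2.2871)
(-7967 - 1*(-12284))/O = (-7967 - 1*(-12284))/(243957087/106666594) = (-7967 + 12284)*(106666594/243957087) = 4317*(106666594/243957087) = 153493228766/81319029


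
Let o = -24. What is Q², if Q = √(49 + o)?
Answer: 25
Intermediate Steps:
Q = 5 (Q = √(49 - 24) = √25 = 5)
Q² = 5² = 25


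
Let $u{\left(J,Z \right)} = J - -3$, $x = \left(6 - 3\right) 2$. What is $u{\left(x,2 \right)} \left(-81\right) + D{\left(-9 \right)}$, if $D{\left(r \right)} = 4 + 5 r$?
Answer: $-770$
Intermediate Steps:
$x = 6$ ($x = 3 \cdot 2 = 6$)
$u{\left(J,Z \right)} = 3 + J$ ($u{\left(J,Z \right)} = J + 3 = 3 + J$)
$u{\left(x,2 \right)} \left(-81\right) + D{\left(-9 \right)} = \left(3 + 6\right) \left(-81\right) + \left(4 + 5 \left(-9\right)\right) = 9 \left(-81\right) + \left(4 - 45\right) = -729 - 41 = -770$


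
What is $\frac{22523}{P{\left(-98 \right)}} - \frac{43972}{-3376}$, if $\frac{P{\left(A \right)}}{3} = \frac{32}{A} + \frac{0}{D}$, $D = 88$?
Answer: $- \frac{232733381}{10128} \approx -22979.0$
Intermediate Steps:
$P{\left(A \right)} = \frac{96}{A}$ ($P{\left(A \right)} = 3 \left(\frac{32}{A} + \frac{0}{88}\right) = 3 \left(\frac{32}{A} + 0 \cdot \frac{1}{88}\right) = 3 \left(\frac{32}{A} + 0\right) = 3 \frac{32}{A} = \frac{96}{A}$)
$\frac{22523}{P{\left(-98 \right)}} - \frac{43972}{-3376} = \frac{22523}{96 \frac{1}{-98}} - \frac{43972}{-3376} = \frac{22523}{96 \left(- \frac{1}{98}\right)} - - \frac{10993}{844} = \frac{22523}{- \frac{48}{49}} + \frac{10993}{844} = 22523 \left(- \frac{49}{48}\right) + \frac{10993}{844} = - \frac{1103627}{48} + \frac{10993}{844} = - \frac{232733381}{10128}$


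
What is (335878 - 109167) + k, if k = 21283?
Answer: 247994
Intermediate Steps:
(335878 - 109167) + k = (335878 - 109167) + 21283 = 226711 + 21283 = 247994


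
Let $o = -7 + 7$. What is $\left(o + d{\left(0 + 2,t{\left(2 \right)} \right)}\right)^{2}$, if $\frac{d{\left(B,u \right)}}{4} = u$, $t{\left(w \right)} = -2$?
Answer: $64$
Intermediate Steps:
$d{\left(B,u \right)} = 4 u$
$o = 0$
$\left(o + d{\left(0 + 2,t{\left(2 \right)} \right)}\right)^{2} = \left(0 + 4 \left(-2\right)\right)^{2} = \left(0 - 8\right)^{2} = \left(-8\right)^{2} = 64$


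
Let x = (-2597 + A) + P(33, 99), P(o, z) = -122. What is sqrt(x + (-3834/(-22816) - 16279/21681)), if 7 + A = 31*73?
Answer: I*sqrt(36957003194067)/282348 ≈ 21.531*I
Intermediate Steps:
A = 2256 (A = -7 + 31*73 = -7 + 2263 = 2256)
x = -463 (x = (-2597 + 2256) - 122 = -341 - 122 = -463)
sqrt(x + (-3834/(-22816) - 16279/21681)) = sqrt(-463 + (-3834/(-22816) - 16279/21681)) = sqrt(-463 + (-3834*(-1/22816) - 16279*1/21681)) = sqrt(-463 + (1917/11408 - 223/297)) = sqrt(-463 - 1974635/3388176) = sqrt(-1570700123/3388176) = I*sqrt(36957003194067)/282348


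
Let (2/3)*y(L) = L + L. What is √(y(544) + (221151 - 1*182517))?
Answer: 3*√4474 ≈ 200.66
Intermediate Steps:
y(L) = 3*L (y(L) = 3*(L + L)/2 = 3*(2*L)/2 = 3*L)
√(y(544) + (221151 - 1*182517)) = √(3*544 + (221151 - 1*182517)) = √(1632 + (221151 - 182517)) = √(1632 + 38634) = √40266 = 3*√4474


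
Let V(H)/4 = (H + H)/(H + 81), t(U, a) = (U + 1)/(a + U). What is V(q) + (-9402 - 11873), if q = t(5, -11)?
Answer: -212751/10 ≈ -21275.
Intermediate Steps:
t(U, a) = (1 + U)/(U + a)
q = -1 (q = (1 + 5)/(5 - 11) = 6/(-6) = -⅙*6 = -1)
V(H) = 8*H/(81 + H) (V(H) = 4*((H + H)/(H + 81)) = 4*((2*H)/(81 + H)) = 4*(2*H/(81 + H)) = 8*H/(81 + H))
V(q) + (-9402 - 11873) = 8*(-1)/(81 - 1) + (-9402 - 11873) = 8*(-1)/80 - 21275 = 8*(-1)*(1/80) - 21275 = -⅒ - 21275 = -212751/10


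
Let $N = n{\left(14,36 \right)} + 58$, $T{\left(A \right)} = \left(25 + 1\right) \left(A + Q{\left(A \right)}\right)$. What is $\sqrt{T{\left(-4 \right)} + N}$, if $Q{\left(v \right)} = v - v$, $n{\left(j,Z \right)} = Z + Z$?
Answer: $\sqrt{26} \approx 5.099$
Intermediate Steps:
$n{\left(j,Z \right)} = 2 Z$
$Q{\left(v \right)} = 0$
$T{\left(A \right)} = 26 A$ ($T{\left(A \right)} = \left(25 + 1\right) \left(A + 0\right) = 26 A$)
$N = 130$ ($N = 2 \cdot 36 + 58 = 72 + 58 = 130$)
$\sqrt{T{\left(-4 \right)} + N} = \sqrt{26 \left(-4\right) + 130} = \sqrt{-104 + 130} = \sqrt{26}$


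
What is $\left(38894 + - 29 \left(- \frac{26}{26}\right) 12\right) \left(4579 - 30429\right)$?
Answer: $-1014405700$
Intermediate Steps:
$\left(38894 + - 29 \left(- \frac{26}{26}\right) 12\right) \left(4579 - 30429\right) = \left(38894 + - 29 \left(\left(-26\right) \frac{1}{26}\right) 12\right) \left(-25850\right) = \left(38894 + \left(-29\right) \left(-1\right) 12\right) \left(-25850\right) = \left(38894 + 29 \cdot 12\right) \left(-25850\right) = \left(38894 + 348\right) \left(-25850\right) = 39242 \left(-25850\right) = -1014405700$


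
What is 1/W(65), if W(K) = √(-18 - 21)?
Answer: -I*√39/39 ≈ -0.16013*I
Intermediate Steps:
W(K) = I*√39 (W(K) = √(-39) = I*√39)
1/W(65) = 1/(I*√39) = -I*√39/39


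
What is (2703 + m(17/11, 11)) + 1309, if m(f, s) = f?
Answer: 44149/11 ≈ 4013.5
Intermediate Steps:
(2703 + m(17/11, 11)) + 1309 = (2703 + 17/11) + 1309 = 29750/11 + 1309 = 44149/11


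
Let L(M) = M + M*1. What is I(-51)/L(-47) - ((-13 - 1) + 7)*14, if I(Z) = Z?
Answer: 9263/94 ≈ 98.543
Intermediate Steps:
L(M) = 2*M (L(M) = M + M = 2*M)
I(-51)/L(-47) - ((-13 - 1) + 7)*14 = -51/(2*(-47)) - ((-13 - 1) + 7)*14 = -51/(-94) - (-14 + 7)*14 = -51*(-1/94) - (-7)*14 = 51/94 - 1*(-98) = 51/94 + 98 = 9263/94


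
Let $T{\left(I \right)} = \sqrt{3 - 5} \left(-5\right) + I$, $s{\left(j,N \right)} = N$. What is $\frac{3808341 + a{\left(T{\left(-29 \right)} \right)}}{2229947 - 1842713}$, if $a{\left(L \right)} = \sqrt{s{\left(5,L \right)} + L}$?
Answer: $\frac{423149}{43026} + \frac{\sqrt{-58 - 10 i \sqrt{2}}}{387234} \approx 9.8347 - 1.9811 \cdot 10^{-5} i$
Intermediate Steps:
$T{\left(I \right)} = I - 5 i \sqrt{2}$ ($T{\left(I \right)} = \sqrt{-2} \left(-5\right) + I = i \sqrt{2} \left(-5\right) + I = - 5 i \sqrt{2} + I = I - 5 i \sqrt{2}$)
$a{\left(L \right)} = \sqrt{2} \sqrt{L}$ ($a{\left(L \right)} = \sqrt{L + L} = \sqrt{2 L} = \sqrt{2} \sqrt{L}$)
$\frac{3808341 + a{\left(T{\left(-29 \right)} \right)}}{2229947 - 1842713} = \frac{3808341 + \sqrt{2} \sqrt{-29 - 5 i \sqrt{2}}}{2229947 - 1842713} = \frac{3808341 + \sqrt{2} \sqrt{-29 - 5 i \sqrt{2}}}{387234} = \left(3808341 + \sqrt{2} \sqrt{-29 - 5 i \sqrt{2}}\right) \frac{1}{387234} = \frac{423149}{43026} + \frac{\sqrt{2} \sqrt{-29 - 5 i \sqrt{2}}}{387234}$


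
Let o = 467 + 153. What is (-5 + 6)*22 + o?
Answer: 642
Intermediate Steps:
o = 620
(-5 + 6)*22 + o = (-5 + 6)*22 + 620 = 1*22 + 620 = 22 + 620 = 642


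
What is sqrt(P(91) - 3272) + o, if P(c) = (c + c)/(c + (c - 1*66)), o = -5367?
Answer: -5367 + I*sqrt(11001730)/58 ≈ -5367.0 + 57.188*I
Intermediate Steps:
P(c) = 2*c/(-66 + 2*c) (P(c) = (2*c)/(c + (c - 66)) = (2*c)/(c + (-66 + c)) = (2*c)/(-66 + 2*c) = 2*c/(-66 + 2*c))
sqrt(P(91) - 3272) + o = sqrt(91/(-33 + 91) - 3272) - 5367 = sqrt(91/58 - 3272) - 5367 = sqrt(-189685/58) - 5367 = I*sqrt(11001730)/58 - 5367 = -5367 + I*sqrt(11001730)/58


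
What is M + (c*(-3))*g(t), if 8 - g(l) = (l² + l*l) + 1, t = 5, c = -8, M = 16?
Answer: -1016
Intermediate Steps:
g(l) = 7 - 2*l² (g(l) = 8 - ((l² + l*l) + 1) = 8 - ((l² + l²) + 1) = 8 - (2*l² + 1) = 8 - (1 + 2*l²) = 8 + (-1 - 2*l²) = 7 - 2*l²)
M + (c*(-3))*g(t) = 16 + (-8*(-3))*(7 - 2*5²) = 16 + 24*(7 - 2*25) = 16 + 24*(7 - 50) = 16 + 24*(-43) = 16 - 1032 = -1016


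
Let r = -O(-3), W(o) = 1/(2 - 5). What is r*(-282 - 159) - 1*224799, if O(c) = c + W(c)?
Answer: -226269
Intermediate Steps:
W(o) = -⅓ (W(o) = 1/(-3) = -⅓)
O(c) = -⅓ + c (O(c) = c - ⅓ = -⅓ + c)
r = 10/3 (r = -(-⅓ - 3) = -1*(-10/3) = 10/3 ≈ 3.3333)
r*(-282 - 159) - 1*224799 = 10*(-282 - 159)/3 - 1*224799 = (10/3)*(-441) - 224799 = -1470 - 224799 = -226269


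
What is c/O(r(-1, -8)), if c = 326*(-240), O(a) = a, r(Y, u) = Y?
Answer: 78240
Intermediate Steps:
c = -78240
c/O(r(-1, -8)) = -78240/(-1) = -78240*(-1) = 78240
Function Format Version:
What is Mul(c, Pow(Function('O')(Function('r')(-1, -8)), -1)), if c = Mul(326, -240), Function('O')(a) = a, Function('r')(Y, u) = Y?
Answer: 78240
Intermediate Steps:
c = -78240
Mul(c, Pow(Function('O')(Function('r')(-1, -8)), -1)) = Mul(-78240, Pow(-1, -1)) = Mul(-78240, -1) = 78240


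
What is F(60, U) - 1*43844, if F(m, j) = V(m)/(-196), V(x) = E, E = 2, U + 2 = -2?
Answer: -4296713/98 ≈ -43844.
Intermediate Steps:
U = -4 (U = -2 - 2 = -4)
V(x) = 2
F(m, j) = -1/98 (F(m, j) = 2/(-196) = 2*(-1/196) = -1/98)
F(60, U) - 1*43844 = -1/98 - 1*43844 = -1/98 - 43844 = -4296713/98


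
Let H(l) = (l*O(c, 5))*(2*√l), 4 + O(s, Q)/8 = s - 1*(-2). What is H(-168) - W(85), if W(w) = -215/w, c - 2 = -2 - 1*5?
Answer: 43/17 + 37632*I*√42 ≈ 2.5294 + 2.4388e+5*I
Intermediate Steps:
c = -5 (c = 2 + (-2 - 1*5) = 2 + (-2 - 5) = 2 - 7 = -5)
O(s, Q) = -16 + 8*s (O(s, Q) = -32 + 8*(s - 1*(-2)) = -32 + 8*(s + 2) = -32 + 8*(2 + s) = -32 + (16 + 8*s) = -16 + 8*s)
H(l) = -112*l^(3/2) (H(l) = (l*(-16 + 8*(-5)))*(2*√l) = (l*(-16 - 40))*(2*√l) = (l*(-56))*(2*√l) = (-56*l)*(2*√l) = -112*l^(3/2))
H(-168) - W(85) = -(-37632)*I*√42 - (-215)/85 = 37632*I*√42 - 1*(-43/17) = 37632*I*√42 + 43/17 = 43/17 + 37632*I*√42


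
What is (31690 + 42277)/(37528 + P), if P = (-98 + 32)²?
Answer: 73967/41884 ≈ 1.7660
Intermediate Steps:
P = 4356 (P = (-66)² = 4356)
(31690 + 42277)/(37528 + P) = (31690 + 42277)/(37528 + 4356) = 73967/41884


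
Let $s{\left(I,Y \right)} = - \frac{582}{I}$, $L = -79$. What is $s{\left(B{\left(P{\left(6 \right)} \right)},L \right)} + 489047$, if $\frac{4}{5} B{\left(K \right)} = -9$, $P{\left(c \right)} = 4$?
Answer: $\frac{7336481}{15} \approx 4.891 \cdot 10^{5}$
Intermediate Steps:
$B{\left(K \right)} = - \frac{45}{4}$ ($B{\left(K \right)} = \frac{5}{4} \left(-9\right) = - \frac{45}{4}$)
$s{\left(B{\left(P{\left(6 \right)} \right)},L \right)} + 489047 = - \frac{582}{- \frac{45}{4}} + 489047 = \left(-582\right) \left(- \frac{4}{45}\right) + 489047 = \frac{776}{15} + 489047 = \frac{7336481}{15}$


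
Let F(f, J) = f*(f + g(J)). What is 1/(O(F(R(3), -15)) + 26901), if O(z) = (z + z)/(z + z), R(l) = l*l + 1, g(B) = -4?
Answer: 1/26902 ≈ 3.7172e-5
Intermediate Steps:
R(l) = 1 + l**2 (R(l) = l**2 + 1 = 1 + l**2)
F(f, J) = f*(-4 + f) (F(f, J) = f*(f - 4) = f*(-4 + f))
O(z) = 1 (O(z) = (2*z)/((2*z)) = (2*z)*(1/(2*z)) = 1)
1/(O(F(R(3), -15)) + 26901) = 1/(1 + 26901) = 1/26902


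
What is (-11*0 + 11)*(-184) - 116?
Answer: -2140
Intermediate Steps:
(-11*0 + 11)*(-184) - 116 = (0 + 11)*(-184) - 116 = 11*(-184) - 116 = -2024 - 116 = -2140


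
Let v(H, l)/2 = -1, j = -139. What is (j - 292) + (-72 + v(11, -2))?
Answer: -505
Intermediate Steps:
v(H, l) = -2 (v(H, l) = 2*(-1) = -2)
(j - 292) + (-72 + v(11, -2)) = (-139 - 292) + (-72 - 2) = -431 - 74 = -505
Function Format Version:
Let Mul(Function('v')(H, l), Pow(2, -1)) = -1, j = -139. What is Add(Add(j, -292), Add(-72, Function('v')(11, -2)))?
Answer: -505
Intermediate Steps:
Function('v')(H, l) = -2 (Function('v')(H, l) = Mul(2, -1) = -2)
Add(Add(j, -292), Add(-72, Function('v')(11, -2))) = Add(Add(-139, -292), Add(-72, -2)) = Add(-431, -74) = -505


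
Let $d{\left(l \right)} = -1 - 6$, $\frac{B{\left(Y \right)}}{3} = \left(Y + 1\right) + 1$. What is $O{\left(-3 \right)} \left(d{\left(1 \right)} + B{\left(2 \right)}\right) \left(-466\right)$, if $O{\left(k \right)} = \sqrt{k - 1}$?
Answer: $- 4660 i \approx - 4660.0 i$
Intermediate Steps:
$B{\left(Y \right)} = 6 + 3 Y$ ($B{\left(Y \right)} = 3 \left(\left(Y + 1\right) + 1\right) = 3 \left(\left(1 + Y\right) + 1\right) = 3 \left(2 + Y\right) = 6 + 3 Y$)
$O{\left(k \right)} = \sqrt{-1 + k}$
$d{\left(l \right)} = -7$ ($d{\left(l \right)} = -1 - 6 = -7$)
$O{\left(-3 \right)} \left(d{\left(1 \right)} + B{\left(2 \right)}\right) \left(-466\right) = \sqrt{-1 - 3} \left(-7 + \left(6 + 3 \cdot 2\right)\right) \left(-466\right) = \sqrt{-4} \left(-7 + \left(6 + 6\right)\right) \left(-466\right) = 2 i \left(-7 + 12\right) \left(-466\right) = 2 i 5 \left(-466\right) = 10 i \left(-466\right) = - 4660 i$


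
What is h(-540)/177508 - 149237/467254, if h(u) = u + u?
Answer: -6748848929/20735330758 ≈ -0.32548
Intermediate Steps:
h(u) = 2*u
h(-540)/177508 - 149237/467254 = (2*(-540))/177508 - 149237/467254 = -1080*1/177508 - 149237*1/467254 = -270/44377 - 149237/467254 = -6748848929/20735330758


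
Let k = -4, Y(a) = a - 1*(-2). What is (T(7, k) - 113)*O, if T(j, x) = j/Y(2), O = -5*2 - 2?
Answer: 1335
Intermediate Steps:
Y(a) = 2 + a (Y(a) = a + 2 = 2 + a)
O = -12 (O = -10 - 2 = -12)
T(j, x) = j/4 (T(j, x) = j/(2 + 2) = j/4)
(T(7, k) - 113)*O = ((¼)*7 - 113)*(-12) = (7/4 - 113)*(-12) = -445/4*(-12) = 1335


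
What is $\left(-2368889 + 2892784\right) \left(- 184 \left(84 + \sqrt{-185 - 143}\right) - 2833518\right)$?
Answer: $-1492563233730 - 192793360 i \sqrt{82} \approx -1.4926 \cdot 10^{12} - 1.7458 \cdot 10^{9} i$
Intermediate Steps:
$\left(-2368889 + 2892784\right) \left(- 184 \left(84 + \sqrt{-185 - 143}\right) - 2833518\right) = 523895 \left(- 184 \left(84 + \sqrt{-328}\right) - 2833518\right) = 523895 \left(- 184 \left(84 + 2 i \sqrt{82}\right) - 2833518\right) = 523895 \left(\left(-15456 - 368 i \sqrt{82}\right) - 2833518\right) = 523895 \left(-2848974 - 368 i \sqrt{82}\right) = -1492563233730 - 192793360 i \sqrt{82}$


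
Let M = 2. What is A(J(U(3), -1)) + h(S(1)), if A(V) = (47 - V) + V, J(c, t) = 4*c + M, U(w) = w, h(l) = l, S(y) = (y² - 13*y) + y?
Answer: 36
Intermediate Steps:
S(y) = y² - 12*y
J(c, t) = 2 + 4*c (J(c, t) = 4*c + 2 = 2 + 4*c)
A(V) = 47
A(J(U(3), -1)) + h(S(1)) = 47 + 1*(-12 + 1) = 47 + 1*(-11) = 47 - 11 = 36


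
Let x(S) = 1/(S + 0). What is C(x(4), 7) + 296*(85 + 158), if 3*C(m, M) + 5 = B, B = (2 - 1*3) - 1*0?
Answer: 71926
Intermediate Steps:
B = -1 (B = (2 - 3) + 0 = -1 + 0 = -1)
x(S) = 1/S
C(m, M) = -2 (C(m, M) = -5/3 + (⅓)*(-1) = -5/3 - ⅓ = -2)
C(x(4), 7) + 296*(85 + 158) = -2 + 296*(85 + 158) = -2 + 296*243 = -2 + 71928 = 71926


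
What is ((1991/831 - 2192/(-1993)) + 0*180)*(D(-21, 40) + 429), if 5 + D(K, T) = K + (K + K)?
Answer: 2090051015/1656183 ≈ 1262.0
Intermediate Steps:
D(K, T) = -5 + 3*K (D(K, T) = -5 + (K + (K + K)) = -5 + (K + 2*K) = -5 + 3*K)
((1991/831 - 2192/(-1993)) + 0*180)*(D(-21, 40) + 429) = ((1991/831 - 2192/(-1993)) + 0*180)*((-5 + 3*(-21)) + 429) = ((1991*(1/831) - 2192*(-1/1993)) + 0)*((-5 - 63) + 429) = ((1991/831 + 2192/1993) + 0)*(-68 + 429) = (5789615/1656183 + 0)*361 = (5789615/1656183)*361 = 2090051015/1656183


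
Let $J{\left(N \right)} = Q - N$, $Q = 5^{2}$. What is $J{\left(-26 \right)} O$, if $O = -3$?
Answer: $-153$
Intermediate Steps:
$Q = 25$
$J{\left(N \right)} = 25 - N$
$J{\left(-26 \right)} O = \left(25 - -26\right) \left(-3\right) = \left(25 + 26\right) \left(-3\right) = 51 \left(-3\right) = -153$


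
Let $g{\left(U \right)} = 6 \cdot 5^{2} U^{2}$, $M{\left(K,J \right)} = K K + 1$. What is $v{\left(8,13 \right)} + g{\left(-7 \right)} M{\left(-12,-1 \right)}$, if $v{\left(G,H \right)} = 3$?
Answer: $1065753$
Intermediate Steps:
$M{\left(K,J \right)} = 1 + K^{2}$ ($M{\left(K,J \right)} = K^{2} + 1 = 1 + K^{2}$)
$g{\left(U \right)} = 150 U^{2}$ ($g{\left(U \right)} = 6 \cdot 25 U^{2} = 150 U^{2}$)
$v{\left(8,13 \right)} + g{\left(-7 \right)} M{\left(-12,-1 \right)} = 3 + 150 \left(-7\right)^{2} \left(1 + \left(-12\right)^{2}\right) = 3 + 150 \cdot 49 \left(1 + 144\right) = 3 + 7350 \cdot 145 = 3 + 1065750 = 1065753$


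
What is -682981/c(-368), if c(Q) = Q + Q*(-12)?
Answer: -682981/4048 ≈ -168.72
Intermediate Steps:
c(Q) = -11*Q (c(Q) = Q - 12*Q = -11*Q)
-682981/c(-368) = -682981/((-11*(-368))) = -682981/4048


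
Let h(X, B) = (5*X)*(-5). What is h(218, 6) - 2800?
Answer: -8250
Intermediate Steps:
h(X, B) = -25*X
h(218, 6) - 2800 = -25*218 - 2800 = -5450 - 2800 = -8250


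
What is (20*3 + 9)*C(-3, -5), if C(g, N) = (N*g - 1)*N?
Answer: -4830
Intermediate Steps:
C(g, N) = N*(-1 + N*g) (C(g, N) = (-1 + N*g)*N = N*(-1 + N*g))
(20*3 + 9)*C(-3, -5) = (20*3 + 9)*(-5*(-1 - 5*(-3))) = (60 + 9)*(-5*(-1 + 15)) = 69*(-5*14) = 69*(-70) = -4830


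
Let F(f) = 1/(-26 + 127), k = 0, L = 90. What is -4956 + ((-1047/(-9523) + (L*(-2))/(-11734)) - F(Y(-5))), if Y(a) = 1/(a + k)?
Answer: -27966133910918/5643015541 ≈ -4955.9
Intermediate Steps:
Y(a) = 1/a (Y(a) = 1/(a + 0) = 1/a)
F(f) = 1/101
-4956 + ((-1047/(-9523) + (L*(-2))/(-11734)) - F(Y(-5))) = -4956 + ((-1047/(-9523) + (90*(-2))/(-11734)) - 1*1/101) = -4956 + ((-1047*(-1/9523) - 180*(-1/11734)) - 1/101) = -4956 + ((1047/9523 + 90/5867) - 1/101) = -4956 + (6999819/55871441 - 1/101) = -4956 + 651110278/5643015541 = -27966133910918/5643015541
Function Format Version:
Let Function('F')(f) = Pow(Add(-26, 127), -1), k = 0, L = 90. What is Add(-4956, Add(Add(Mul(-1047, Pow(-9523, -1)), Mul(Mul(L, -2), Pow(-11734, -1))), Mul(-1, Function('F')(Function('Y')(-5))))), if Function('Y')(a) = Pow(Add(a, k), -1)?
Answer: Rational(-27966133910918, 5643015541) ≈ -4955.9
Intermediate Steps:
Function('Y')(a) = Pow(a, -1) (Function('Y')(a) = Pow(Add(a, 0), -1) = Pow(a, -1))
Function('F')(f) = Rational(1, 101) (Function('F')(f) = Pow(101, -1) = Rational(1, 101))
Add(-4956, Add(Add(Mul(-1047, Pow(-9523, -1)), Mul(Mul(L, -2), Pow(-11734, -1))), Mul(-1, Function('F')(Function('Y')(-5))))) = Add(-4956, Add(Add(Mul(-1047, Pow(-9523, -1)), Mul(Mul(90, -2), Pow(-11734, -1))), Mul(-1, Rational(1, 101)))) = Add(-4956, Add(Add(Mul(-1047, Rational(-1, 9523)), Mul(-180, Rational(-1, 11734))), Rational(-1, 101))) = Add(-4956, Add(Add(Rational(1047, 9523), Rational(90, 5867)), Rational(-1, 101))) = Add(-4956, Add(Rational(6999819, 55871441), Rational(-1, 101))) = Add(-4956, Rational(651110278, 5643015541)) = Rational(-27966133910918, 5643015541)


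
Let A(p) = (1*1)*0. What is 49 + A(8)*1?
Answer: 49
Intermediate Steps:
A(p) = 0 (A(p) = 1*0 = 0)
49 + A(8)*1 = 49 + 0*1 = 49 + 0 = 49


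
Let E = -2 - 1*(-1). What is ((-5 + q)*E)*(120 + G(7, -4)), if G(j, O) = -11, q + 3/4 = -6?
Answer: 5123/4 ≈ 1280.8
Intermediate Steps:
q = -27/4 (q = -3/4 - 6 = -27/4 ≈ -6.7500)
E = -1 (E = -2 + 1 = -1)
((-5 + q)*E)*(120 + G(7, -4)) = ((-5 - 27/4)*(-1))*(120 - 11) = -47/4*(-1)*109 = (47/4)*109 = 5123/4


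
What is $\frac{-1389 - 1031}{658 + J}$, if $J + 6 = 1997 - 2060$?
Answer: $- \frac{2420}{589} \approx -4.1087$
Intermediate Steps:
$J = -69$ ($J = -6 + \left(1997 - 2060\right) = -6 - 63 = -69$)
$\frac{-1389 - 1031}{658 + J} = \frac{-1389 - 1031}{658 - 69} = - \frac{2420}{589}$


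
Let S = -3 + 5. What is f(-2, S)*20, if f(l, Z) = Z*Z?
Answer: 80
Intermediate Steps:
S = 2
f(l, Z) = Z²
f(-2, S)*20 = 2²*20 = 4*20 = 80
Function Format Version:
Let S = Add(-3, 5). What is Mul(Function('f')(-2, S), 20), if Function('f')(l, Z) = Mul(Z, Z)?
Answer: 80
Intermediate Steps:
S = 2
Function('f')(l, Z) = Pow(Z, 2)
Mul(Function('f')(-2, S), 20) = Mul(Pow(2, 2), 20) = Mul(4, 20) = 80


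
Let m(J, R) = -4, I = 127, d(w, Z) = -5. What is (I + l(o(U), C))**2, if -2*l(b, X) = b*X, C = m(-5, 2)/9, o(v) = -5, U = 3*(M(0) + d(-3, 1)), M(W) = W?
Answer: 1283689/81 ≈ 15848.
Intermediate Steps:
U = -15 (U = 3*(0 - 5) = 3*(-5) = -15)
C = -4/9 ≈ -0.44444
l(b, X) = -X*b/2 (l(b, X) = -b*X/2 = -X*b/2)
(I + l(o(U), C))**2 = (127 - 1/2*(-4/9)*(-5))**2 = (127 - 10/9)**2 = (1133/9)**2 = 1283689/81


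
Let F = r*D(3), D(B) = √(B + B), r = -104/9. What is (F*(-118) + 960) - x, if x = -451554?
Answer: 452514 + 12272*√6/9 ≈ 4.5585e+5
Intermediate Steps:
r = -104/9 (r = -104*⅑ = -104/9 ≈ -11.556)
D(B) = √2*√B (D(B) = √(2*B) = √2*√B)
F = -104*√6/9 (F = -104*√2*√3/9 = -104*√6/9 ≈ -28.305)
(F*(-118) + 960) - x = (-104*√6/9*(-118) + 960) - 1*(-451554) = (12272*√6/9 + 960) + 451554 = (960 + 12272*√6/9) + 451554 = 452514 + 12272*√6/9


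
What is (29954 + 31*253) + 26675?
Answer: 64472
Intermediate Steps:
(29954 + 31*253) + 26675 = (29954 + 7843) + 26675 = 37797 + 26675 = 64472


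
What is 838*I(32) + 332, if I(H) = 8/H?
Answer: 1083/2 ≈ 541.50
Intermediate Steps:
838*I(32) + 332 = 838*(8/32) + 332 = 838*(8*(1/32)) + 332 = 838*(1/4) + 332 = 419/2 + 332 = 1083/2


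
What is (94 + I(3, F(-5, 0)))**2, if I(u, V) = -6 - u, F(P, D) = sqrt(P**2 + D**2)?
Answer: 7225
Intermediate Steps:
F(P, D) = sqrt(D**2 + P**2)
(94 + I(3, F(-5, 0)))**2 = (94 + (-6 - 1*3))**2 = (94 + (-6 - 3))**2 = (94 - 9)**2 = 85**2 = 7225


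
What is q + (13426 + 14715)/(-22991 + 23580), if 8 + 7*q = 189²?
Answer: 21231944/4123 ≈ 5149.6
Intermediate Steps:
q = 35713/7 (q = -8/7 + (⅐)*189² = -8/7 + (⅐)*35721 = -8/7 + 5103 = 35713/7 ≈ 5101.9)
q + (13426 + 14715)/(-22991 + 23580) = 35713/7 + (13426 + 14715)/(-22991 + 23580) = 35713/7 + 28141/589 = 21231944/4123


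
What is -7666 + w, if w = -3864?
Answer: -11530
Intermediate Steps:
-7666 + w = -7666 - 3864 = -11530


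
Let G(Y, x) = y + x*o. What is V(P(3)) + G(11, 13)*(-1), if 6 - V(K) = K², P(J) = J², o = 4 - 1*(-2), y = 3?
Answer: -156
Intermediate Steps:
o = 6 (o = 4 + 2 = 6)
G(Y, x) = 3 + 6*x (G(Y, x) = 3 + x*6 = 3 + 6*x)
V(K) = 6 - K²
V(P(3)) + G(11, 13)*(-1) = (6 - (3²)²) + (3 + 6*13)*(-1) = (6 - 1*9²) + (3 + 78)*(-1) = (6 - 1*81) + 81*(-1) = (6 - 81) - 81 = -75 - 81 = -156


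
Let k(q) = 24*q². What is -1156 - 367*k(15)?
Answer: -1982956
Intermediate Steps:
-1156 - 367*k(15) = -1156 - 8808*15² = -1156 - 8808*225 = -1156 - 367*5400 = -1156 - 1981800 = -1982956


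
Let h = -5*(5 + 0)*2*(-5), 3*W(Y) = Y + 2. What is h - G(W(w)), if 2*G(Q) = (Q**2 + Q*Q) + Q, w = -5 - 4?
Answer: 4423/18 ≈ 245.72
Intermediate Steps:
w = -9
W(Y) = 2/3 + Y/3 (W(Y) = (Y + 2)/3 = (2 + Y)/3 = 2/3 + Y/3)
G(Q) = Q**2 + Q/2 (G(Q) = ((Q**2 + Q*Q) + Q)/2 = ((Q**2 + Q**2) + Q)/2 = (2*Q**2 + Q)/2 = (Q + 2*Q**2)/2 = Q**2 + Q/2)
h = 250 (h = -25*2*(-5) = -5*10*(-5) = -50*(-5) = 250)
h - G(W(w)) = 250 - (2/3 + (1/3)*(-9))*(1/2 + (2/3 + (1/3)*(-9))) = 250 - (2/3 - 3)*(1/2 + (2/3 - 3)) = 250 - (-7)*(1/2 - 7/3)/3 = 250 - (-7)*(-11)/(3*6) = 250 - 1*77/18 = 250 - 77/18 = 4423/18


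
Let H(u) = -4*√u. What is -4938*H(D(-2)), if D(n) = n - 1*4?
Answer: 19752*I*√6 ≈ 48382.0*I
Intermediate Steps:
D(n) = -4 + n (D(n) = n - 4 = -4 + n)
-4938*H(D(-2)) = -(-19752)*√(-4 - 2) = -(-19752)*√(-6) = -(-19752)*I*√6 = 19752*I*√6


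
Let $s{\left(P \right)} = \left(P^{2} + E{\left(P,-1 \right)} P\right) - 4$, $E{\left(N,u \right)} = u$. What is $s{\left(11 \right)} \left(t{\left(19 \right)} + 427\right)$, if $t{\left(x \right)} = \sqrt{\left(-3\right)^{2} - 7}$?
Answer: $45262 + 106 \sqrt{2} \approx 45412.0$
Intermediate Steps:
$t{\left(x \right)} = \sqrt{2}$ ($t{\left(x \right)} = \sqrt{9 - 7} = \sqrt{2}$)
$s{\left(P \right)} = -4 + P^{2} - P$ ($s{\left(P \right)} = \left(P^{2} - P\right) - 4 = -4 + P^{2} - P$)
$s{\left(11 \right)} \left(t{\left(19 \right)} + 427\right) = \left(-4 + 11^{2} - 11\right) \left(\sqrt{2} + 427\right) = \left(-4 + 121 - 11\right) \left(427 + \sqrt{2}\right) = 106 \left(427 + \sqrt{2}\right) = 45262 + 106 \sqrt{2}$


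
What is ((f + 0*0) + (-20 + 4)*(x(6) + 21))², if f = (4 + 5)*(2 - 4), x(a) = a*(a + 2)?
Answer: 1258884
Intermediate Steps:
x(a) = a*(2 + a)
f = -18 (f = 9*(-2) = -18)
((f + 0*0) + (-20 + 4)*(x(6) + 21))² = ((-18 + 0*0) + (-20 + 4)*(6*(2 + 6) + 21))² = ((-18 + 0) - 16*(6*8 + 21))² = (-18 - 16*(48 + 21))² = (-18 - 16*69)² = (-18 - 1104)² = (-1122)² = 1258884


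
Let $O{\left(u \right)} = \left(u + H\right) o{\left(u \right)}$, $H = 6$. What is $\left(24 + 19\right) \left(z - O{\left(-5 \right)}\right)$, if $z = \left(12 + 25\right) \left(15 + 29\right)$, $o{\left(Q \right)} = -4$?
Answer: $70176$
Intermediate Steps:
$O{\left(u \right)} = -24 - 4 u$ ($O{\left(u \right)} = \left(u + 6\right) \left(-4\right) = \left(6 + u\right) \left(-4\right) = -24 - 4 u$)
$z = 1628$ ($z = 37 \cdot 44 = 1628$)
$\left(24 + 19\right) \left(z - O{\left(-5 \right)}\right) = \left(24 + 19\right) \left(1628 - \left(-24 - -20\right)\right) = 43 \left(1628 - \left(-24 + 20\right)\right) = 43 \left(1628 - -4\right) = 43 \left(1628 + 4\right) = 43 \cdot 1632 = 70176$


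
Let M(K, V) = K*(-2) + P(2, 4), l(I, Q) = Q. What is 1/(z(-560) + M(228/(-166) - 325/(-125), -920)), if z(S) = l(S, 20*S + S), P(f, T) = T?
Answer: -415/4879758 ≈ -8.5045e-5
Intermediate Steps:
M(K, V) = 4 - 2*K (M(K, V) = K*(-2) + 4 = -2*K + 4 = 4 - 2*K)
z(S) = 21*S (z(S) = 20*S + S = 21*S)
1/(z(-560) + M(228/(-166) - 325/(-125), -920)) = 1/(21*(-560) + (4 - 2*(228/(-166) - 325/(-125)))) = 1/(-11760 + (4 - 2*(228*(-1/166) - 325*(-1/125)))) = 1/(-11760 + (4 - 2*(-114/83 + 13/5))) = 1/(-11760 + (4 - 2*509/415)) = 1/(-11760 + (4 - 1018/415)) = 1/(-11760 + 642/415) = 1/(-4879758/415) = -415/4879758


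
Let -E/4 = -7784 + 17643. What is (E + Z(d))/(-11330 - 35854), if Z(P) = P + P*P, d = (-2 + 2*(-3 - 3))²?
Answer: 103/5898 ≈ 0.017464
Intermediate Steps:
d = 196 (d = (-2 + 2*(-6))² = (-2 - 12)² = (-14)² = 196)
Z(P) = P + P²
E = -39436 (E = -4*(-7784 + 17643) = -4*9859 = -39436)
(E + Z(d))/(-11330 - 35854) = (-39436 + 196*(1 + 196))/(-11330 - 35854) = (-39436 + 196*197)/(-47184) = (-39436 + 38612)*(-1/47184) = -824*(-1/47184) = 103/5898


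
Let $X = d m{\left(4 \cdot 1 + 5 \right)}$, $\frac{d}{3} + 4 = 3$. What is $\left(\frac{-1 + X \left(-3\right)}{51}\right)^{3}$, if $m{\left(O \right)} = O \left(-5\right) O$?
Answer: $- \frac{48467430136}{132651} \approx -3.6538 \cdot 10^{5}$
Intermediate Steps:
$d = -3$ ($d = -12 + 3 \cdot 3 = -12 + 9 = -3$)
$m{\left(O \right)} = - 5 O^{2}$ ($m{\left(O \right)} = - 5 O O = - 5 O^{2}$)
$X = 1215$ ($X = - 3 \left(- 5 \left(4 \cdot 1 + 5\right)^{2}\right) = - 3 \left(- 5 \left(4 + 5\right)^{2}\right) = - 3 \left(- 5 \cdot 9^{2}\right) = - 3 \left(\left(-5\right) 81\right) = \left(-3\right) \left(-405\right) = 1215$)
$\left(\frac{-1 + X \left(-3\right)}{51}\right)^{3} = \left(\frac{-1 + 1215 \left(-3\right)}{51}\right)^{3} = \left(\left(-1 - 3645\right) \frac{1}{51}\right)^{3} = \left(\left(-3646\right) \frac{1}{51}\right)^{3} = \left(- \frac{3646}{51}\right)^{3} = - \frac{48467430136}{132651}$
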